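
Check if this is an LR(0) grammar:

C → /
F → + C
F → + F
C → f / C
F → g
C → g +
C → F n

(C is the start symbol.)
No. Shift-reduce conflict between [F → g .] and [C → g . +]

A grammar is LR(0) if no state in the canonical LR(0) collection has:
  - both a shift item (dot before a terminal) and a complete item (shift-reduce conflict), or
  - two or more complete items (reduce-reduce conflict; the accept item [C' → C .] counts as a complete item here).

Augment with C' → C and build the canonical LR(0) collection (I0 = CLOSURE({[C' → . C]}), then GOTO on every symbol after a dot until no new states appear). It has 13 states:
  I0: { [C → . /], [C → . F n], [C → . f / C], [C → . g +], [C' → . C], [F → . + C], [F → . + F], [F → . g] }  — shift
  I1: { [C → . /], [C → . F n], [C → . f / C], [C → . g +], [F → + . C], [F → + . F], [F → . + C], [F → . + F], [F → . g] }  — shift
  I2: { [C → / .] }  — reduce
  I3: { [C' → C .] }  — accept
  I4: { [C → F . n] }  — shift
  I5: { [C → f . / C] }  — shift
  I6: { [C → g . +], [F → g .] }  — shift, reduce
  I7: { [C → g + .] }  — reduce
  I8: { [C → . /], [C → . F n], [C → . f / C], [C → . g +], [C → f / . C], [F → . + C], [F → . + F], [F → . g] }  — shift
  I9: { [C → f / C .] }  — reduce
  I10: { [C → F n .] }  — reduce
  I11: { [F → + C .] }  — reduce
  I12: { [C → F . n], [F → + F .] }  — shift, reduce

Conflict in state I6:
  Shift-reduce conflict between [F → g .] and [C → g . +]
So the grammar is NOT LR(0).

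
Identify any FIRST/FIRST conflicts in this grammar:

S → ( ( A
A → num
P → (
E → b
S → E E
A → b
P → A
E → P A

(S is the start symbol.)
Yes. S → '(' '(' A / S → E E on { '(' }; E → b / E → P A on { 'b' }

FIRST sets of the non-terminals at (or reachable through a nullable prefix from) the front of some alternative:
  FIRST(E) = { '(', 'b', 'num' }
  FIRST(A) = { 'b', 'num' }
  FIRST(P) = { '(', 'b', 'num' }

Productions for S:
  S → ( ( A: FIRST = { '(' }
  S → E E: FIRST = { '(', 'b', 'num' }
Productions for A:
  A → num: FIRST = { 'num' }
  A → b: FIRST = { 'b' }
Productions for P:
  P → (: FIRST = { '(' }
  P → A: FIRST = { 'b', 'num' }
Productions for E:
  E → b: FIRST = { 'b' }
  E → P A: FIRST = { '(', 'b', 'num' }

Conflict for S: S → ( ( A and S → E E
  Overlap: { '(' }
Conflict for E: E → b and E → P A
  Overlap: { 'b' }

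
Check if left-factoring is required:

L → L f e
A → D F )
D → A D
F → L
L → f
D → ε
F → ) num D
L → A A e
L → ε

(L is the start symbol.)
No, left-factoring is not needed

Left-factoring is needed when two productions for the same non-terminal
share a common prefix on the right-hand side.

Productions for L:
  L → L f e
  L → f
  L → A A e
  L → ε
Productions for D:
  D → A D
  D → ε
Productions for F:
  F → L
  F → ) num D

No common prefixes found.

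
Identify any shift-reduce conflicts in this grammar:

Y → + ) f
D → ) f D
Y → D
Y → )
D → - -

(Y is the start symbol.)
Yes — I1: [Y → ) .] vs [D → ) . f D]

Augment with Y' → Y and build the canonical LR(0) collection (I0 = CLOSURE({[Y' → . Y]}), then GOTO on every symbol after a dot until no new states appear). It has 12 states:
  I0: { [D → . ) f D], [D → . - -], [Y → . )], [Y → . + ) f], [Y → . D], [Y' → . Y] }  — shift
  I1: { [D → ) . f D], [Y → ) .] }  — shift, reduce
  I2: { [Y → + . ) f] }  — shift
  I3: { [D → - . -] }  — shift
  I4: { [Y → D .] }  — reduce
  I5: { [Y' → Y .] }  — accept
  I6: { [D → - - .] }  — reduce
  I7: { [Y → + ) . f] }  — shift
  I8: { [Y → + ) f .] }  — reduce
  I9: { [D → ) f . D], [D → . ) f D], [D → . - -] }  — shift
  I10: { [D → ) . f D] }  — shift
  I11: { [D → ) f D .] }  — reduce

I1 contains reduce item [Y → ) .] and shift item [D → ) . f D] — shift-reduce conflict.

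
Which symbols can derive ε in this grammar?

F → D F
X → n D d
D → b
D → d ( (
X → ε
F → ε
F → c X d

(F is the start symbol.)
A non-terminal is nullable if it can derive ε (the empty string): either it has an ε-production, or it has a production whose right-hand side consists entirely of nullable non-terminals.

ε-productions: X → ε, F → ε
So X, F are immediately nullable.
No further non-terminal can be added: every production for the remaining non-terminals contains a terminal or a non-nullable non-terminal.
Nullable = { 'F', 'X' }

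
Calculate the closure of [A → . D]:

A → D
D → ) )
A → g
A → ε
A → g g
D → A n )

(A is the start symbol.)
{ [A → . D], [A → . g g], [A → . g], [A → .], [D → . ) )], [D → . A n )] }

To compute CLOSURE, for each item [A → α.Bβ] where B is a non-terminal, add [B → .γ] for all productions B → γ; repeat for the newly added items until nothing changes.

Start with: [A → . D]
  [A → . D] has the dot before D: add [D → . ) )], [D → . A n )]
  [D → . A n )] has the dot before A: add [A → . g], [A → .], [A → . g g]
No further items can be added.

CLOSURE = { [A → . D], [A → . g g], [A → . g], [A → .], [D → . ) )], [D → . A n )] }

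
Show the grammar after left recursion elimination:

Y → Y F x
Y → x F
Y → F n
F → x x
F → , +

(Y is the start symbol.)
Y is directly left-recursive. The standard transformation for
  A → A α₁ | ... | A α_m | β₁ | ... | β_n
is
  A  → β₁ A' | ... | β_n A'
  A' → α₁ A' | ... | α_m A' | ε

Y → x F becomes Y → x F Y'
Y → F n becomes Y → F n Y'
Y → Y F x becomes Y' → F x Y'
Add Y' → ε

Productions for other non-terminals are unchanged:
  F → x x
  F → , +

Resulting grammar:
Y → x F Y'
Y → F n Y'
Y' → F x Y'
Y' → ε
F → x x
F → , +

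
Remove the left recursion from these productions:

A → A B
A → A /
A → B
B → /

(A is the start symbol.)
A is directly left-recursive. The standard transformation for
  A → A α₁ | ... | A α_m | β₁ | ... | β_n
is
  A  → β₁ A' | ... | β_n A'
  A' → α₁ A' | ... | α_m A' | ε

A → B becomes A → B A'
A → A B becomes A' → B A'
A → A / becomes A' → / A'
Add A' → ε

Productions for other non-terminals are unchanged:
  B → /

Resulting grammar:
A → B A'
A' → B A'
A' → / A'
A' → ε
B → /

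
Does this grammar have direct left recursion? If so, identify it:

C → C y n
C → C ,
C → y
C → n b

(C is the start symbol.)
Direct left recursion occurs when N → N α for some non-terminal N (the right-hand side begins with the left-hand side itself).

C → C y n: LEFT RECURSIVE (starts with C)
C → C ,: LEFT RECURSIVE (starts with C)
C → y: starts with y
C → n b: starts with n

The grammar has direct left recursion on: C.

Answer: Yes, C is left-recursive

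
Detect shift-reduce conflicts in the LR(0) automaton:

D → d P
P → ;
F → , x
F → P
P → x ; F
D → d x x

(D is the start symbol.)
A shift-reduce conflict occurs when an LR(0) state has both:
  - a complete (reduce) item [A → α .] (dot at the end), and
  - a shift item [B → β . c γ] (dot before a terminal).

Augment with D' → D and build the canonical LR(0) collection (I0 = CLOSURE({[D' → . D]}), then GOTO on every symbol after a dot until no new states appear). It has 13 states:
  I0: { [D → . d P], [D → . d x x], [D' → . D] }  — shift
  I1: { [D' → D .] }  — accept
  I2: { [D → d . P], [D → d . x x], [P → . ;], [P → . x ; F] }  — shift
  I3: { [P → ; .] }  — reduce
  I4: { [D → d P .] }  — reduce
  I5: { [D → d x . x], [P → x . ; F] }  — shift
  I6: { [F → . , x], [F → . P], [P → . ;], [P → . x ; F], [P → x ; . F] }  — shift
  I7: { [D → d x x .] }  — reduce
  I8: { [F → , . x] }  — shift
  I9: { [P → x ; F .] }  — reduce
  I10: { [F → P .] }  — reduce
  I11: { [P → x . ; F] }  — shift
  I12: { [F → , x .] }  — reduce

No state contains both a complete item and a shift item.

Answer: No shift-reduce conflicts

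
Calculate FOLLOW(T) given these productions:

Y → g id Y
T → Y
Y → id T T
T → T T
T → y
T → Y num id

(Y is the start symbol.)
To compute FOLLOW(T), find every occurrence of T on a right-hand side N → α T β: add FIRST(β) \ {ε}, and if β is empty or nullable also add FOLLOW(N). Iterate to a fixed point.

In Y → id T T: T is followed by T, add FIRST(T) \ {ε} = { 'g', 'id', 'y' }
In Y → id T T: T is at the end, add FOLLOW(Y)
In T → T T: T is followed by T, add FIRST(T) \ {ε} = { 'g', 'id', 'y' }
In T → T T: T is at the end; this adds FOLLOW(T) to itself — nothing new

The FOLLOW sets referred to above (computed the same way, to a fixed point):
  FOLLOW(Y) = { $, 'g', 'id', 'num', 'y' }

Taking the union: FOLLOW(T) = { $, 'g', 'id', 'num', 'y' }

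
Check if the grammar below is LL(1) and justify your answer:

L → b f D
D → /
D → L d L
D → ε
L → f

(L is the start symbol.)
Relevant sets:
  FIRST(L) = { 'b', 'f' }
  FOLLOW(D) = { $, 'd' }

For L:
  PREDICT(L → b f D) = { 'b' }
  PREDICT(L → f) = { 'f' }
For D:
  PREDICT(D → '/') = { '/' }
  PREDICT(D → L d L) = { 'b', 'f' }
  PREDICT(D → ε) = { $, 'd' }

All predict sets are disjoint. The grammar IS LL(1).

Answer: Yes, the grammar is LL(1).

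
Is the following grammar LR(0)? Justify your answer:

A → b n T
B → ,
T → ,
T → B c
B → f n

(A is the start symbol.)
A grammar is LR(0) if no state in the canonical LR(0) collection has:
  - both a shift item (dot before a terminal) and a complete item (shift-reduce conflict), or
  - two or more complete items (reduce-reduce conflict; the accept item [A' → A .] counts as a complete item here).

Augment with A' → A and build the canonical LR(0) collection (I0 = CLOSURE({[A' → . A]}), then GOTO on every symbol after a dot until no new states appear). It has 10 states:
  I0: { [A → . b n T], [A' → . A] }  — shift
  I1: { [A' → A .] }  — accept
  I2: { [A → b . n T] }  — shift
  I3: { [A → b n . T], [B → . ,], [B → . f n], [T → . ,], [T → . B c] }  — shift
  I4: { [B → , .], [T → , .] }  — 2 reduces
  I5: { [T → B . c] }  — shift
  I6: { [A → b n T .] }  — reduce
  I7: { [B → f . n] }  — shift
  I8: { [B → f n .] }  — reduce
  I9: { [T → B c .] }  — reduce

Conflict in state I4:
  Reduce-reduce conflict: [B → , .] and [T → , .]
So the grammar is NOT LR(0).

Answer: No. Reduce-reduce conflict: [B → , .] and [T → , .]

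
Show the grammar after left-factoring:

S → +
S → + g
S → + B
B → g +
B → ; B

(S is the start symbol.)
Left-factoring transforms A → αβ₁ | αβ₂ into A → αA' and A' → β₁ | β₂
(α is the longest common prefix among the alternatives). Repeat until
no nonterminal has two alternatives with a common prefix.

Round 1: S has alternatives sharing prefix '+'. Introduce S': S → + S'
  Add: S' → ε
  Add: S' → g
  Add: S' → B

No remaining common prefixes — done.

Resulting grammar:
S → + S'
S' → ε
S' → g
S' → B
B → g +
B → ; B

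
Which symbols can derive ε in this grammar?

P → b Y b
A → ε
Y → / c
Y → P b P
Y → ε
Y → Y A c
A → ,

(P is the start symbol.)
A non-terminal is nullable if it can derive ε (the empty string): either it has an ε-production, or it has a production whose right-hand side consists entirely of nullable non-terminals.

ε-productions: A → ε, Y → ε
So A, Y are immediately nullable.
No further non-terminal can be added: every production for the remaining non-terminals contains a terminal or a non-nullable non-terminal.
Nullable = { 'A', 'Y' }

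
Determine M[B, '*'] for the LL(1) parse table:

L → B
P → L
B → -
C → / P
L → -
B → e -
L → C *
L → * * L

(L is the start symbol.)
To find M[B, '*'], we find productions for B where '*' is in the predict set (PREDICT(N → α) = (FIRST(α) \ {ε}) ∪ (FOLLOW(N) if α ⇒* ε)).

B → -: PREDICT = { '-' }
B → e -: PREDICT = { 'e' }

M[B, '*'] is empty (no production applies)

Answer: Empty (error entry)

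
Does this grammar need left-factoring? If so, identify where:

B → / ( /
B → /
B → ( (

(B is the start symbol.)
Yes, B has productions with common prefix '/'

Left-factoring is needed when two productions for the same non-terminal
share a common prefix on the right-hand side.

Productions for B:
  B → / ( /
  B → /
  B → ( (

Found common prefix '/' in productions for B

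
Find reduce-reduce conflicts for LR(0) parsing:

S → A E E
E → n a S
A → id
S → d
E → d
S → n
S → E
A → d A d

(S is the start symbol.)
Yes — I4: [E → d .] vs [S → d .]

A reduce-reduce conflict occurs when an LR(0) state has two complete items [A → α .] and [B → β .] — both call for a reduction, and with no lookahead the parser cannot choose between them.

Augment with S' → S and build the canonical LR(0) collection (I0 = CLOSURE({[S' → . S]}), then GOTO on every symbol after a dot until no new states appear). It has 16 states:
  I0: { [A → . d A d], [A → . id], [E → . d], [E → . n a S], [S → . A E E], [S → . E], [S → . d], [S → . n], [S' → . S] }  — shift
  I1: { [E → . d], [E → . n a S], [S → A . E E] }  — shift
  I2: { [S → E .] }  — reduce
  I3: { [S' → S .] }  — accept
  I4: { [A → . d A d], [A → . id], [A → d . A d], [E → d .], [S → d .] }  — shift, 2 reduces
  I5: { [A → id .] }  — reduce
  I6: { [E → n . a S], [S → n .] }  — shift, reduce
  I7: { [A → . d A d], [A → . id], [E → . d], [E → . n a S], [E → n a . S], [S → . A E E], [S → . E], [S → . d], [S → . n] }  — shift
  I8: { [E → n a S .] }  — reduce
  I9: { [A → d A . d] }  — shift
  I10: { [A → . d A d], [A → . id], [A → d . A d] }  — shift
  I11: { [A → d A d .] }  — reduce
  I12: { [E → . d], [E → . n a S], [S → A E . E] }  — shift
  I13: { [E → d .] }  — reduce
  I14: { [E → n . a S] }  — shift
  I15: { [S → A E E .] }  — reduce

I4 contains complete items [E → d .], [S → d .] — reduce-reduce conflict.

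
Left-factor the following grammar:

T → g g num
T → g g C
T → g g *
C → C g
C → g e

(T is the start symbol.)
Left-factoring transforms A → αβ₁ | αβ₂ into A → αA' and A' → β₁ | β₂
(α is the longest common prefix among the alternatives). Repeat until
no nonterminal has two alternatives with a common prefix.

Round 1: T has alternatives sharing prefix 'g g'. Introduce T': T → g g T'
  Add: T' → num
  Add: T' → C
  Add: T' → *

No remaining common prefixes — done.

Resulting grammar:
T → g g T'
T' → num
T' → C
T' → *
C → C g
C → g e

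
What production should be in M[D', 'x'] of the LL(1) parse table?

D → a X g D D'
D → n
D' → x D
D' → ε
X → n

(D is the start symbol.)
D' → x D, D' → ε

To find M[D', 'x'], we find productions for D' where 'x' is in the predict set (PREDICT(N → α) = (FIRST(α) \ {ε}) ∪ (FOLLOW(N) if α ⇒* ε)).

Relevant sets:
  FOLLOW(D') = { $, 'x' }

D' → x D: PREDICT = { 'x' }
  'x' is in predict set, so this production goes in M[D', 'x']
D' → ε: PREDICT = { $, 'x' }
  'x' is in predict set, so this production goes in M[D', 'x']

M[D', 'x'] = D' → x D, D' → ε  (a multiply-defined cell — the grammar is not LL(1))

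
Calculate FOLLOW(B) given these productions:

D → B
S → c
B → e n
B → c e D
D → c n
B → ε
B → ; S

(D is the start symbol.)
In D → B: B is at the end, add FOLLOW(D)

The FOLLOW sets referred to above (computed the same way, to a fixed point):
  FOLLOW(D) = { $ }

Taking the union: FOLLOW(B) = { $ }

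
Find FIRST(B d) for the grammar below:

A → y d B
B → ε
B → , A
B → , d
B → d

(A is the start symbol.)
FIRST sets of the non-terminals involved (from the grammar, by fixed-point iteration):
  FIRST(B) = { ',', 'd', ε }

To compute FIRST(B d), process the symbols left to right:
Symbol B is a non-terminal. Add FIRST(B) \ {ε} = { ',', 'd' }
B is nullable (ε ∈ FIRST(B)), continue to the next symbol.
Symbol d is a terminal. Add 'd' and stop.
FIRST(B d) = { ',', 'd' }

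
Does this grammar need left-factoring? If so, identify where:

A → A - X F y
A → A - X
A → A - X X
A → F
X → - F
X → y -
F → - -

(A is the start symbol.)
Left-factoring is needed when two productions for the same non-terminal
share a common prefix on the right-hand side.

Productions for A:
  A → A - X F y
  A → A - X
  A → A - X X
  A → F
Productions for X:
  X → - F
  X → y -

Found common prefix 'A - X' in productions for A

Answer: Yes, A has productions with common prefix 'A - X'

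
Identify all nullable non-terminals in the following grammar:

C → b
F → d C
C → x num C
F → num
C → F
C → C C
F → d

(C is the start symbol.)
None

A non-terminal is nullable if it can derive ε (the empty string): either it has an ε-production, or it has a production whose right-hand side consists entirely of nullable non-terminals.

There are no ε-productions, so no non-terminal can derive ε.
No non-terminals are nullable.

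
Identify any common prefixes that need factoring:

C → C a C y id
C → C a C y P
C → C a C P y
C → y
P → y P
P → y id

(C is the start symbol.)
Yes, C has productions with common prefix 'C a C'; P has productions with common prefix 'y'

Left-factoring is needed when two productions for the same non-terminal
share a common prefix on the right-hand side.

Productions for C:
  C → C a C y id
  C → C a C y P
  C → C a C P y
  C → y
Productions for P:
  P → y P
  P → y id

Found common prefix 'C a C' in productions for C
Found common prefix 'y' in productions for P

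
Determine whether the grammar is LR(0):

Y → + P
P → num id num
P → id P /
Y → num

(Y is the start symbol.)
Yes, the grammar is LR(0)

A grammar is LR(0) if no state in the canonical LR(0) collection has:
  - both a shift item (dot before a terminal) and a complete item (shift-reduce conflict), or
  - two or more complete items (reduce-reduce conflict; the accept item [Y' → Y .] counts as a complete item here).

Augment with Y' → Y and build the canonical LR(0) collection (I0 = CLOSURE({[Y' → . Y]}), then GOTO on every symbol after a dot until no new states appear). It has 11 states:
  I0: { [Y → . + P], [Y → . num], [Y' → . Y] }  — shift
  I1: { [P → . id P /], [P → . num id num], [Y → + . P] }  — shift
  I2: { [Y' → Y .] }  — accept
  I3: { [Y → num .] }  — reduce
  I4: { [Y → + P .] }  — reduce
  I5: { [P → . id P /], [P → . num id num], [P → id . P /] }  — shift
  I6: { [P → num . id num] }  — shift
  I7: { [P → num id . num] }  — shift
  I8: { [P → num id num .] }  — reduce
  I9: { [P → id P . /] }  — shift
  I10: { [P → id P / .] }  — reduce

Every state is either a pure shift/goto state or contains exactly one complete item and nothing to shift — no conflicts. The grammar is LR(0).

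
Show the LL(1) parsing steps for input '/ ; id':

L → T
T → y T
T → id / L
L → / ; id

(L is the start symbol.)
LL(1) parsing maintains a stack (initially the start symbol over $) and the input. At each step: if the stack top is a terminal, match it against the current input token; if it is a non-terminal N, replace it with the RHS of M[N, lookahead] (the unique production whose predict set contains the lookahead).

Stack is shown with the top on the left.

Stack     Input     Action
--------------------------
L $       / ; id $  output L → / ; id
/ ; id $  / ; id $  match '/'
; id $    ; id $    match ';'
id $      id $      match 'id'
$         $         accept

The string is accepted.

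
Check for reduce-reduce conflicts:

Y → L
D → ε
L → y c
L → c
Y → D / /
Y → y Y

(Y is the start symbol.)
Yes — I7: [L → c .] vs [L → y c .]

Augment with Y' → Y and build the canonical LR(0) collection (I0 = CLOSURE({[Y' → . Y]}), then GOTO on every symbol after a dot until no new states appear). It has 10 states:
  I0: { [D → .], [L → . c], [L → . y c], [Y → . D / /], [Y → . L], [Y → . y Y], [Y' → . Y] }  — shift, reduce
  I1: { [Y → D . / /] }  — shift
  I2: { [Y → L .] }  — reduce
  I3: { [Y' → Y .] }  — accept
  I4: { [L → c .] }  — reduce
  I5: { [D → .], [L → . c], [L → . y c], [L → y . c], [Y → . D / /], [Y → . L], [Y → . y Y], [Y → y . Y] }  — shift, reduce
  I6: { [Y → y Y .] }  — reduce
  I7: { [L → c .], [L → y c .] }  — 2 reduces
  I8: { [Y → D / . /] }  — shift
  I9: { [Y → D / / .] }  — reduce

I7 contains complete items [L → c .], [L → y c .] — reduce-reduce conflict.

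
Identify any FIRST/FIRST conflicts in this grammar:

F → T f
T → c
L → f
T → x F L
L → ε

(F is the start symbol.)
A FIRST/FIRST conflict occurs when two productions N → α and N → β for the same non-terminal have FIRST(α) ∩ FIRST(β) ≠ ∅ (with ε ∈ FIRST of a nullable right-hand side, so two nullable alternatives also conflict).

Productions for T:
  T → c: FIRST = { 'c' }
  T → x F L: FIRST = { 'x' }
Productions for L:
  L → f: FIRST = { 'f' }
  L → ε: FIRST = { ε }
F has only one production, so no FIRST/FIRST conflict is possible there.

All alternatives of each non-terminal have pairwise disjoint FIRST sets.

Answer: No FIRST/FIRST conflicts.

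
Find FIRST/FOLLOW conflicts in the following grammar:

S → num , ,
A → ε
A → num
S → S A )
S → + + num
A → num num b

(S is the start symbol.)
No FIRST/FOLLOW conflicts.

A FIRST/FOLLOW conflict occurs when a non-terminal N has a nullable alternative N → β (β ⇒* ε) and another alternative N → α with FIRST(α) ∩ FOLLOW(N) ≠ ∅: on such a lookahead the parser cannot decide between expanding α and letting N vanish via β.

Nullable non-terminals: A.

A: nullable alternative(s) A → ε; FOLLOW(A) = { ')' }
  A → ε: FIRST \ {ε} = { } — this is the only nullable alternative, skip
  A → num: FIRST \ {ε} = { 'num' } — disjoint from FOLLOW(A)
  A → num num b: FIRST \ {ε} = { 'num' } — disjoint from FOLLOW(A)

S has no nullable alternative, so no FIRST/FOLLOW check is needed there.

No FIRST/FOLLOW conflicts found.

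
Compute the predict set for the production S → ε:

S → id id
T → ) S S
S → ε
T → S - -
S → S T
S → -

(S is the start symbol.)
{ $, ')', '-', 'id' }

PREDICT(S → ε) = (FIRST(RHS) \ {ε}) ∪ (FOLLOW(S) if ε ∈ FIRST(RHS), i.e. RHS ⇒* ε)
The right-hand side is ε (FIRST(ε) = { ε }), so the predict set is FOLLOW(S) = { $, ')', '-', 'id' }
PREDICT(S → ε) = { $, ')', '-', 'id' }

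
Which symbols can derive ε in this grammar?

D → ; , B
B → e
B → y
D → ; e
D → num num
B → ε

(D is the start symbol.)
{ 'B' }

ε-productions: B → ε
So B is immediately nullable.
No further non-terminal can be added: every production for the remaining non-terminals contains a terminal or a non-nullable non-terminal.
Nullable = { 'B' }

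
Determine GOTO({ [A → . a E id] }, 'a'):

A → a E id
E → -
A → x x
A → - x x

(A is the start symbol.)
GOTO(I, 'a') = CLOSURE({ [A → αX.β] : [A → α.Xβ] ∈ I, X = 'a' })

Items with dot before 'a', with the dot advanced:
  [A → . a E id] → [A → a . E id]
Closure of the advanced items:
  [A → a . E id] has the dot before E: add [E → . -]

GOTO = { [A → a . E id], [E → . -] }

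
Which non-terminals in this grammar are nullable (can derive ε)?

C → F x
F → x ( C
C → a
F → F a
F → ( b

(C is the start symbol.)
A non-terminal is nullable if it can derive ε (the empty string): either it has an ε-production, or it has a production whose right-hand side consists entirely of nullable non-terminals.

There are no ε-productions, so no non-terminal can derive ε.
No non-terminals are nullable.

Answer: None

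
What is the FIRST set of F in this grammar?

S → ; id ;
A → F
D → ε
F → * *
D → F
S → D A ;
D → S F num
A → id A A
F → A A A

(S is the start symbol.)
{ '*', 'id' }

To compute FIRST(F), examine every production with F on the left-hand side, reading each right-hand side left to right until a non-nullable symbol is reached.

FIRST sets of the other non-terminals involved (by the same procedure, iterated to a fixed point):
  FIRST(A) = { '*', 'id' }

From F → * *:
  - '*' is a terminal: add '*' and stop
From F → A A A:
  - A is a non-terminal: add FIRST(A) \ {ε} = { '*', 'id' }
    A is not nullable, so stop

Collecting: FIRST(F) = { '*', 'id' }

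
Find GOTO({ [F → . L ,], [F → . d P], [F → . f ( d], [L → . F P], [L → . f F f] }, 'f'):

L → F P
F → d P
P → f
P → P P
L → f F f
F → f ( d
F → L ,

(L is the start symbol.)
{ [F → . L ,], [F → . d P], [F → . f ( d], [F → f . ( d], [L → . F P], [L → . f F f], [L → f . F f] }

GOTO(I, 'f') = CLOSURE({ [A → αX.β] : [A → α.Xβ] ∈ I, X = 'f' })

Items with dot before 'f', with the dot advanced:
  [F → . f ( d] → [F → f . ( d]
  [L → . f F f] → [L → f . F f]
Closure of the advanced items:
  [L → f . F f] has the dot before F: add [F → . d P], [F → . f ( d], [F → . L ,]
  [F → . L ,] has the dot before L: add [L → . F P], [L → . f F f]

GOTO = { [F → . L ,], [F → . d P], [F → . f ( d], [F → f . ( d], [L → . F P], [L → . f F f], [L → f . F f] }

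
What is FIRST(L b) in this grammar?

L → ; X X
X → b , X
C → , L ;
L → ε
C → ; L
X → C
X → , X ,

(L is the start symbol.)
{ ';', 'b' }

FIRST sets of the non-terminals involved (from the grammar, by fixed-point iteration):
  FIRST(L) = { ';', ε }

To compute FIRST(L b), process the symbols left to right:
Symbol L is a non-terminal. Add FIRST(L) \ {ε} = { ';' }
L is nullable (ε ∈ FIRST(L)), continue to the next symbol.
Symbol b is a terminal. Add 'b' and stop.
FIRST(L b) = { ';', 'b' }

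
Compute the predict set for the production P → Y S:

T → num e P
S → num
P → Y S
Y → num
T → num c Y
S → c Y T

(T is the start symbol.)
{ 'num' }

PREDICT(P → Y S) = (FIRST(RHS) \ {ε}) ∪ (FOLLOW(P) if ε ∈ FIRST(RHS), i.e. RHS ⇒* ε)
FIRST(Y) = { 'num' }
FIRST(Y S) = { 'num' }
ε ∉ FIRST(Y S), so FOLLOW(P) is not added.
PREDICT(P → Y S) = { 'num' }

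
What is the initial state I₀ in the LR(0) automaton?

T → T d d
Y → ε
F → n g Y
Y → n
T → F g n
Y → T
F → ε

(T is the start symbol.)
First, augment the grammar with T' → T
I₀ = CLOSURE({ [T' → . T] }):
  [T' → . T] has the dot before T: add [T → . T d d], [T → . F g n]
  [T → . F g n] has the dot before F: add [F → . n g Y], [F → .]
No further items can be added.

I₀ = { [F → . n g Y], [F → .], [T → . F g n], [T → . T d d], [T' → . T] }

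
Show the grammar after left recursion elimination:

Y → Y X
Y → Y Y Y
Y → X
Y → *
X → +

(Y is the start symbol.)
Y is directly left-recursive. The standard transformation for
  A → A α₁ | ... | A α_m | β₁ | ... | β_n
is
  A  → β₁ A' | ... | β_n A'
  A' → α₁ A' | ... | α_m A' | ε

Y → X becomes Y → X Y'
Y → * becomes Y → * Y'
Y → Y X becomes Y' → X Y'
Y → Y Y Y becomes Y' → Y Y Y'
Add Y' → ε

Productions for other non-terminals are unchanged:
  X → +

Resulting grammar:
Y → X Y'
Y → * Y'
Y' → X Y'
Y' → Y Y Y'
Y' → ε
X → +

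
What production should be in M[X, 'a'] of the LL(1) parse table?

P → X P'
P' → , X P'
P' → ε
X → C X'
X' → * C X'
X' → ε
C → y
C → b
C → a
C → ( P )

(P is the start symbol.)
To find M[X, 'a'], we find productions for X where 'a' is in the predict set (PREDICT(N → α) = (FIRST(α) \ {ε}) ∪ (FOLLOW(N) if α ⇒* ε)).

Relevant sets:
  FIRST(C) = { '(', 'a', 'b', 'y' }

X → C X': PREDICT = { '(', 'a', 'b', 'y' }
  'a' is in predict set, so this production goes in M[X, 'a']

M[X, 'a'] = X → C X'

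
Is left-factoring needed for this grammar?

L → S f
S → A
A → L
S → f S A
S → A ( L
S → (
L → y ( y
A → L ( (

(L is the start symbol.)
Yes, S has productions with common prefix 'A'; A has productions with common prefix 'L'

Left-factoring is needed when two productions for the same non-terminal
share a common prefix on the right-hand side.

Productions for L:
  L → S f
  L → y ( y
Productions for S:
  S → A
  S → f S A
  S → A ( L
  S → (
Productions for A:
  A → L
  A → L ( (

Found common prefix 'A' in productions for S
Found common prefix 'L' in productions for A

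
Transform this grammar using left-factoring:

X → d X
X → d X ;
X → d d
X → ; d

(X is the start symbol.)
Left-factoring transforms A → αβ₁ | αβ₂ into A → αA' and A' → β₁ | β₂
(α is the longest common prefix among the alternatives). Repeat until
no nonterminal has two alternatives with a common prefix.

Round 1: X has alternatives sharing prefix 'd'. Introduce X': X → d X'
  Add: X' → X
  Add: X' → X ;
  Add: X' → d

Round 2: X' has alternatives sharing prefix 'X'. Introduce X'': X' → X X''
  Add: X'' → ε
  Add: X'' → ;

No remaining common prefixes — done.

Resulting grammar:
X → d X'
X' → X X''
X'' → ε
X'' → ;
X' → d
X → ; d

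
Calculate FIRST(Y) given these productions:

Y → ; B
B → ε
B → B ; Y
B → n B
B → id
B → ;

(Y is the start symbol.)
{ ';' }

To compute FIRST(Y), examine every production with Y on the left-hand side, reading each right-hand side left to right until a non-nullable symbol is reached.

From Y → ; B:
  - ';' is a terminal: add ';' and stop

Collecting: FIRST(Y) = { ';' }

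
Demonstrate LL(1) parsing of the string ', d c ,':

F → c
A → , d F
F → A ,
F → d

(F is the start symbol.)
LL(1) parsing maintains a stack (initially the start symbol over $) and the input. At each step: if the stack top is a terminal, match it against the current input token; if it is a non-terminal N, replace it with the RHS of M[N, lookahead] (the unique production whose predict set contains the lookahead).

Stack is shown with the top on the left.

Stack      Input      Action
----------------------------
F $        , d c , $  output F → A ,
A , $      , d c , $  output A → , d F
, d F , $  , d c , $  match ','
d F , $    d c , $    match 'd'
F , $      c , $      output F → c
c , $      c , $      match 'c'
, $        , $        match ','
$          $          accept

The string is accepted.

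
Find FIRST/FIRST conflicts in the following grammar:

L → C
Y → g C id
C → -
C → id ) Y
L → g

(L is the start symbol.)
A FIRST/FIRST conflict occurs when two productions N → α and N → β for the same non-terminal have FIRST(α) ∩ FIRST(β) ≠ ∅ (with ε ∈ FIRST of a nullable right-hand side, so two nullable alternatives also conflict).

FIRST sets of the non-terminals at (or reachable through a nullable prefix from) the front of some alternative:
  FIRST(C) = { '-', 'id' }

Productions for L:
  L → C: FIRST = { '-', 'id' }
  L → g: FIRST = { 'g' }
Productions for C:
  C → -: FIRST = { '-' }
  C → id ) Y: FIRST = { 'id' }
Y has only one production, so no FIRST/FIRST conflict is possible there.

All alternatives of each non-terminal have pairwise disjoint FIRST sets.

Answer: No FIRST/FIRST conflicts.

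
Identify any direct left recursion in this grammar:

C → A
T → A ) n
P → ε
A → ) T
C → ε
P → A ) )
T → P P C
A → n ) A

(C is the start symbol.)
Direct left recursion occurs when N → N α for some non-terminal N (the right-hand side begins with the left-hand side itself).

C → A: starts with A
T → A ) n: starts with A
P → ε: starts with ε
A → ) T: starts with ')'
C → ε: starts with ε
P → A ) ): starts with A
T → P P C: starts with P
A → n ) A: starts with n

No direct left recursion found.

Answer: No direct left recursion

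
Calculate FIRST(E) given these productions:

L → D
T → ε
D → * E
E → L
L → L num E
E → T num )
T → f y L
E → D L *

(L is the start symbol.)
{ '*', 'f', 'num' }

FIRST sets of the other non-terminals involved (by the same procedure, iterated to a fixed point):
  FIRST(L) = { '*' }
  FIRST(T) = { 'f', ε }
  FIRST(D) = { '*' }

From E → L:
  - L is a non-terminal: add FIRST(L) \ {ε} = { '*' }
    L is not nullable, so stop
From E → T num ):
  - T is a non-terminal: add FIRST(T) \ {ε} = { 'f' }
    T is nullable, so continue to the next symbol
  - num is a terminal: add 'num' and stop
From E → D L *:
  - D is a non-terminal: add FIRST(D) \ {ε} = { '*' }
    D is not nullable, so stop

Collecting: FIRST(E) = { '*', 'f', 'num' }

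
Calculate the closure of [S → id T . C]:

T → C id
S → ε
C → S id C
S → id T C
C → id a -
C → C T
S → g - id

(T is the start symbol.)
Start with: [S → id T . C]
  [S → id T . C] has the dot before C: add [C → . S id C], [C → . id a -], [C → . C T]
  [C → . S id C] has the dot before S: add [S → .], [S → . id T C], [S → . g - id]
No further items can be added.

CLOSURE = { [C → . C T], [C → . S id C], [C → . id a -], [S → . g - id], [S → . id T C], [S → .], [S → id T . C] }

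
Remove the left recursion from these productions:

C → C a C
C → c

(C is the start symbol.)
C is directly left-recursive. The standard transformation for
  A → A α₁ | ... | A α_m | β₁ | ... | β_n
is
  A  → β₁ A' | ... | β_n A'
  A' → α₁ A' | ... | α_m A' | ε

C → c becomes C → c C'
C → C a C becomes C' → a C C'
Add C' → ε

Resulting grammar:
C → c C'
C' → a C C'
C' → ε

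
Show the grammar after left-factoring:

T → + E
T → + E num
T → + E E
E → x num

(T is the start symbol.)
T → + E T'
T' → ε
T' → num
T' → E
E → x num

Left-factoring transforms A → αβ₁ | αβ₂ into A → αA' and A' → β₁ | β₂
(α is the longest common prefix among the alternatives). Repeat until
no nonterminal has two alternatives with a common prefix.

Round 1: T has alternatives sharing prefix '+ E'. Introduce T': T → + E T'
  Add: T' → ε
  Add: T' → num
  Add: T' → E

No remaining common prefixes — done.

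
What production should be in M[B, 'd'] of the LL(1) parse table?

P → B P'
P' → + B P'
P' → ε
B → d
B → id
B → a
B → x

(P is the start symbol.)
To find M[B, 'd'], we find productions for B where 'd' is in the predict set (PREDICT(N → α) = (FIRST(α) \ {ε}) ∪ (FOLLOW(N) if α ⇒* ε)).

B → d: PREDICT = { 'd' }
  'd' is in predict set, so this production goes in M[B, 'd']
B → id: PREDICT = { 'id' }
B → a: PREDICT = { 'a' }
B → x: PREDICT = { 'x' }

M[B, 'd'] = B → d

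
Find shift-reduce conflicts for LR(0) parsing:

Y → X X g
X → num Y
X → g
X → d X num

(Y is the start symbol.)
No shift-reduce conflicts

Augment with Y' → Y and build the canonical LR(0) collection (I0 = CLOSURE({[Y' → . Y]}), then GOTO on every symbol after a dot until no new states appear). It has 11 states:
  I0: { [X → . d X num], [X → . g], [X → . num Y], [Y → . X X g], [Y' → . Y] }  — shift
  I1: { [X → . d X num], [X → . g], [X → . num Y], [Y → X . X g] }  — shift
  I2: { [Y' → Y .] }  — accept
  I3: { [X → . d X num], [X → . g], [X → . num Y], [X → d . X num] }  — shift
  I4: { [X → g .] }  — reduce
  I5: { [X → . d X num], [X → . g], [X → . num Y], [X → num . Y], [Y → . X X g] }  — shift
  I6: { [X → num Y .] }  — reduce
  I7: { [X → d X . num] }  — shift
  I8: { [X → d X num .] }  — reduce
  I9: { [Y → X X . g] }  — shift
  I10: { [Y → X X g .] }  — reduce

No state contains both a complete item and a shift item.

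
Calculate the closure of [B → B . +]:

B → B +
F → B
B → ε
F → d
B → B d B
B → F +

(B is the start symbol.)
To compute CLOSURE, for each item [A → α.Bβ] where B is a non-terminal, add [B → .γ] for all productions B → γ; repeat for the newly added items until nothing changes.

Start with: [B → B . +]
The dot precedes the terminal '+', so nothing is added.

CLOSURE = { [B → B . +] }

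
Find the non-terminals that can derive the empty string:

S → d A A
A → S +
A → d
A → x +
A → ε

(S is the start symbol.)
{ 'A' }

A non-terminal is nullable if it can derive ε (the empty string): either it has an ε-production, or it has a production whose right-hand side consists entirely of nullable non-terminals.

ε-productions: A → ε
So A is immediately nullable.
No further non-terminal can be added: every production for the remaining non-terminals contains a terminal or a non-nullable non-terminal.
Nullable = { 'A' }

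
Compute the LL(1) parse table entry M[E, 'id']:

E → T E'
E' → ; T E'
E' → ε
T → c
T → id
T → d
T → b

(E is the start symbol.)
To find M[E, 'id'], we find productions for E where 'id' is in the predict set (PREDICT(N → α) = (FIRST(α) \ {ε}) ∪ (FOLLOW(N) if α ⇒* ε)).

Relevant sets:
  FIRST(T) = { 'b', 'c', 'd', 'id' }

E → T E': PREDICT = { 'b', 'c', 'd', 'id' }
  'id' is in predict set, so this production goes in M[E, 'id']

M[E, 'id'] = E → T E'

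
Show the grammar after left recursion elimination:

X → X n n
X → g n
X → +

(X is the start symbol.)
X → g n X'
X → + X'
X' → n n X'
X' → ε

X is directly left-recursive. The standard transformation for
  A → A α₁ | ... | A α_m | β₁ | ... | β_n
is
  A  → β₁ A' | ... | β_n A'
  A' → α₁ A' | ... | α_m A' | ε

X → g n becomes X → g n X'
X → + becomes X → + X'
X → X n n becomes X' → n n X'
Add X' → ε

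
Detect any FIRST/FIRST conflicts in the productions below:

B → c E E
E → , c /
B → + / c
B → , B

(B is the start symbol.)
No FIRST/FIRST conflicts.

Productions for B:
  B → c E E: FIRST = { 'c' }
  B → + / c: FIRST = { '+' }
  B → , B: FIRST = { ',' }
E has only one production, so no FIRST/FIRST conflict is possible there.

All alternatives of each non-terminal have pairwise disjoint FIRST sets.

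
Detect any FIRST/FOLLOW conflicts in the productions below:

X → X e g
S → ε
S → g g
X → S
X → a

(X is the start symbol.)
A FIRST/FOLLOW conflict occurs when a non-terminal N has a nullable alternative N → β (β ⇒* ε) and another alternative N → α with FIRST(α) ∩ FOLLOW(N) ≠ ∅: on such a lookahead the parser cannot decide between expanding α and letting N vanish via β.

Nullable non-terminals: S, X.
FIRST sets used below: FIRST(X) = { 'a', 'e', 'g', ε }, FIRST(S) = { 'g', ε }

S: nullable alternative(s) S → ε; FOLLOW(S) = { $, 'e' }
  S → ε: FIRST \ {ε} = { } — this is the only nullable alternative, skip
  S → g g: FIRST \ {ε} = { 'g' } — disjoint from FOLLOW(S)

X: nullable alternative(s) X → S; FOLLOW(X) = { $, 'e' }
  X → X e g: FIRST \ {ε} = { 'a', 'e', 'g' } — overlaps FOLLOW(X) on { 'e' }: CONFLICT
  X → S: FIRST \ {ε} = { 'g' } — this is the only nullable alternative, skip
  X → a: FIRST \ {ε} = { 'a' } — disjoint from FOLLOW(X)

So the grammar has 1 FIRST/FOLLOW conflict (marked CONFLICT above).

Answer: Yes. X → X e g with FOLLOW(X) on { 'e' }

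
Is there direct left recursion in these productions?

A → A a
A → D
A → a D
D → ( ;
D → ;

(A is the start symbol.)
Yes, A is left-recursive

Direct left recursion occurs when N → N α for some non-terminal N (the right-hand side begins with the left-hand side itself).

A → A a: LEFT RECURSIVE (starts with A)
A → D: starts with D
A → a D: starts with a
D → ( ;: starts with '('
D → ;: starts with ';'

The grammar has direct left recursion on: A.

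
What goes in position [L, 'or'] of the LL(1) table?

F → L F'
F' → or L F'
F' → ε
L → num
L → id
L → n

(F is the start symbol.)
To find M[L, 'or'], we find productions for L where 'or' is in the predict set (PREDICT(N → α) = (FIRST(α) \ {ε}) ∪ (FOLLOW(N) if α ⇒* ε)).

L → num: PREDICT = { 'num' }
L → id: PREDICT = { 'id' }
L → n: PREDICT = { 'n' }

M[L, 'or'] is empty (no production applies)

Answer: Empty (error entry)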